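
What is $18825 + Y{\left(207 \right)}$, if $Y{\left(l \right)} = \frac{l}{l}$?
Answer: $18826$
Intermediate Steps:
$Y{\left(l \right)} = 1$
$18825 + Y{\left(207 \right)} = 18825 + 1 = 18826$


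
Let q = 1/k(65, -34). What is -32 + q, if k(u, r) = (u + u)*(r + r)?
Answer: -282881/8840 ≈ -32.000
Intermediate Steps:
k(u, r) = 4*r*u (k(u, r) = (2*u)*(2*r) = 4*r*u)
q = -1/8840 (q = 1/(4*(-34)*65) = 1/(-8840) = -1/8840 ≈ -0.00011312)
-32 + q = -32 - 1/8840 = -282881/8840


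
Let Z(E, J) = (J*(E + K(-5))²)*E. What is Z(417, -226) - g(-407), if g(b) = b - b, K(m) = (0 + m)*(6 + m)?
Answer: -15997014048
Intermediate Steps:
K(m) = m*(6 + m)
g(b) = 0
Z(E, J) = E*J*(-5 + E)² (Z(E, J) = (J*(E - 5*(6 - 5))²)*E = (J*(E - 5*1)²)*E = (J*(E - 5)²)*E = (J*(-5 + E)²)*E = E*J*(-5 + E)²)
Z(417, -226) - g(-407) = 417*(-226)*(-5 + 417)² - 1*0 = 417*(-226)*412² + 0 = 417*(-226)*169744 + 0 = -15997014048 + 0 = -15997014048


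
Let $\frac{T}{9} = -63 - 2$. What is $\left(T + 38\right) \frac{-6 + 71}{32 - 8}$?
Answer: $- \frac{35555}{24} \approx -1481.5$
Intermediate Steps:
$T = -585$ ($T = 9 \left(-63 - 2\right) = 9 \left(-65\right) = -585$)
$\left(T + 38\right) \frac{-6 + 71}{32 - 8} = \left(-585 + 38\right) \frac{-6 + 71}{32 - 8} = - 547 \cdot \frac{65}{24} = - 547 \cdot 65 \cdot \frac{1}{24} = \left(-547\right) \frac{65}{24} = - \frac{35555}{24}$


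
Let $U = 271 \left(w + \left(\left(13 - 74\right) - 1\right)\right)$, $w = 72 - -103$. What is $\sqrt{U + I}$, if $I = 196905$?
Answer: $2 \sqrt{56882} \approx 477.0$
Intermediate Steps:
$w = 175$ ($w = 72 + 103 = 175$)
$U = 30623$ ($U = 271 \left(175 + \left(\left(13 - 74\right) - 1\right)\right) = 271 \left(175 - 62\right) = 271 \cdot 113 = 30623$)
$\sqrt{U + I} = \sqrt{30623 + 196905} = \sqrt{227528} = 2 \sqrt{56882}$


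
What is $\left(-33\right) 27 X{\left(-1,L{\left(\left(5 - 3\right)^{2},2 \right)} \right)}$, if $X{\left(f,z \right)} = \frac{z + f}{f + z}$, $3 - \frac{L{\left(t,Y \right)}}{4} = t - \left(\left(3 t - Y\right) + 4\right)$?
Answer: $-891$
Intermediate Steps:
$L{\left(t,Y \right)} = 28 - 4 Y + 8 t$ ($L{\left(t,Y \right)} = 12 - 4 \left(t - \left(\left(3 t - Y\right) + 4\right)\right) = 12 - 4 \left(t - \left(\left(- Y + 3 t\right) + 4\right)\right) = 12 - 4 \left(t - \left(4 - Y + 3 t\right)\right) = 12 - 4 \left(-4 + Y - 2 t\right) = 12 + \left(16 - 4 Y + 8 t\right) = 28 - 4 Y + 8 t$)
$X{\left(f,z \right)} = 1$ ($X{\left(f,z \right)} = \frac{f + z}{f + z} = 1$)
$\left(-33\right) 27 X{\left(-1,L{\left(\left(5 - 3\right)^{2},2 \right)} \right)} = \left(-33\right) 27 \cdot 1 = \left(-891\right) 1 = -891$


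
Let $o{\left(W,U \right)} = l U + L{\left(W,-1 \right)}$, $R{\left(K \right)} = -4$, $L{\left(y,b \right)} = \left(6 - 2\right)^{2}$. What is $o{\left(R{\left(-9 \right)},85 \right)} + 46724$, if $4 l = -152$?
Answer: $43510$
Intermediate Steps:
$L{\left(y,b \right)} = 16$ ($L{\left(y,b \right)} = 4^{2} = 16$)
$l = -38$ ($l = \frac{1}{4} \left(-152\right) = -38$)
$o{\left(W,U \right)} = 16 - 38 U$ ($o{\left(W,U \right)} = - 38 U + 16 = 16 - 38 U$)
$o{\left(R{\left(-9 \right)},85 \right)} + 46724 = \left(16 - 3230\right) + 46724 = -3214 + 46724 = 43510$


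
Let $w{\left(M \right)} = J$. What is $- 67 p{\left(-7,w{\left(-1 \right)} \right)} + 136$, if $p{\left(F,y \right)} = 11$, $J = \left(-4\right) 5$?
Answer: $-601$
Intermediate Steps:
$J = -20$
$w{\left(M \right)} = -20$
$- 67 p{\left(-7,w{\left(-1 \right)} \right)} + 136 = \left(-67\right) 11 + 136 = -737 + 136 = -601$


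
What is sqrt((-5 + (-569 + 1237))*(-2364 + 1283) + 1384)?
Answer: I*sqrt(715319) ≈ 845.77*I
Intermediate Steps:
sqrt((-5 + (-569 + 1237))*(-2364 + 1283) + 1384) = sqrt((-5 + 668)*(-1081) + 1384) = sqrt(663*(-1081) + 1384) = sqrt(-716703 + 1384) = sqrt(-715319) = I*sqrt(715319)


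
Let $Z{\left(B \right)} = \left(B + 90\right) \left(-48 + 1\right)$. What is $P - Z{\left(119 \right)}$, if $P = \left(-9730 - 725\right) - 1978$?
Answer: $-2610$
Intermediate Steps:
$Z{\left(B \right)} = -4230 - 47 B$ ($Z{\left(B \right)} = \left(90 + B\right) \left(-47\right) = -4230 - 47 B$)
$P = -12433$ ($P = -10455 - 1978 = -12433$)
$P - Z{\left(119 \right)} = -12433 - \left(-4230 - 5593\right) = -12433 - -9823 = -12433 + 9823 = -2610$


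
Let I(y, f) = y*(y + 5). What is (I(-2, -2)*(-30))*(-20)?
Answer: -3600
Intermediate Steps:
I(y, f) = y*(5 + y)
(I(-2, -2)*(-30))*(-20) = (-2*(5 - 2)*(-30))*(-20) = (-2*3*(-30))*(-20) = -6*(-30)*(-20) = 180*(-20) = -3600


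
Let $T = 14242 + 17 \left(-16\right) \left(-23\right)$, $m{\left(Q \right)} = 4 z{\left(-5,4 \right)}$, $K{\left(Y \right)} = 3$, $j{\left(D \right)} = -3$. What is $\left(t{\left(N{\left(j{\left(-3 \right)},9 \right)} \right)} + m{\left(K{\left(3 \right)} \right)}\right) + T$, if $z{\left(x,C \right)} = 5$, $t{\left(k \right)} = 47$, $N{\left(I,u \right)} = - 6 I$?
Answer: $20565$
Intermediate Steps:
$m{\left(Q \right)} = 20$ ($m{\left(Q \right)} = 4 \cdot 5 = 20$)
$T = 20498$ ($T = 14242 - -6256 = 14242 + 6256 = 20498$)
$\left(t{\left(N{\left(j{\left(-3 \right)},9 \right)} \right)} + m{\left(K{\left(3 \right)} \right)}\right) + T = \left(47 + 20\right) + 20498 = 67 + 20498 = 20565$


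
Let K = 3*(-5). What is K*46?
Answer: -690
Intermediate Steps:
K = -15
K*46 = -15*46 = -690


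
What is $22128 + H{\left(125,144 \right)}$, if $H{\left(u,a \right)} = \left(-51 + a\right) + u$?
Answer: $22346$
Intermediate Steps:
$H{\left(u,a \right)} = -51 + a + u$
$22128 + H{\left(125,144 \right)} = 22128 + \left(-51 + 144 + 125\right) = 22128 + 218 = 22346$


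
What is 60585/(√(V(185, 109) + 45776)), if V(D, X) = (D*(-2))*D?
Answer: -20195*I*√22674/7558 ≈ -402.35*I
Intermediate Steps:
V(D, X) = -2*D² (V(D, X) = (-2*D)*D = -2*D²)
60585/(√(V(185, 109) + 45776)) = 60585/(√(-2*185² + 45776)) = 60585/(√(-2*34225 + 45776)) = 60585/(√(-68450 + 45776)) = 60585/(√(-22674)) = 60585/((I*√22674)) = 60585*(-I*√22674/22674) = -20195*I*√22674/7558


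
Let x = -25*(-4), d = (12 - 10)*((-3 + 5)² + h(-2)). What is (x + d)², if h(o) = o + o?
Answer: 10000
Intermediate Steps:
h(o) = 2*o
d = 0 (d = (12 - 10)*((-3 + 5)² + 2*(-2)) = 2*(2² - 4) = 2*(4 - 4) = 2*0 = 0)
x = 100
(x + d)² = (100 + 0)² = 100² = 10000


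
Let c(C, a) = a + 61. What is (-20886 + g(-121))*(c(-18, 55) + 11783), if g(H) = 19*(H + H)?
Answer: -303234116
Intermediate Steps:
c(C, a) = 61 + a
g(H) = 38*H (g(H) = 19*(2*H) = 38*H)
(-20886 + g(-121))*(c(-18, 55) + 11783) = (-20886 + 38*(-121))*((61 + 55) + 11783) = (-20886 - 4598)*(116 + 11783) = -25484*11899 = -303234116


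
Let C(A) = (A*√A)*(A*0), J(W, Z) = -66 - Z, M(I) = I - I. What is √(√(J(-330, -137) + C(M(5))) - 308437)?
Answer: √(-308437 + √71) ≈ 555.36*I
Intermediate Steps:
M(I) = 0
C(A) = 0 (C(A) = A^(3/2)*0 = 0)
√(√(J(-330, -137) + C(M(5))) - 308437) = √(√((-66 - 1*(-137)) + 0) - 308437) = √(√((-66 + 137) + 0) - 308437) = √(√(71 + 0) - 308437) = √(√71 - 308437) = √(-308437 + √71)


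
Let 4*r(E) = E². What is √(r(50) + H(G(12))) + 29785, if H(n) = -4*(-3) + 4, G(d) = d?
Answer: 29785 + √641 ≈ 29810.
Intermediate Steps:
r(E) = E²/4
H(n) = 16 (H(n) = 12 + 4 = 16)
√(r(50) + H(G(12))) + 29785 = √((¼)*50² + 16) + 29785 = √((¼)*2500 + 16) + 29785 = √(625 + 16) + 29785 = √641 + 29785 = 29785 + √641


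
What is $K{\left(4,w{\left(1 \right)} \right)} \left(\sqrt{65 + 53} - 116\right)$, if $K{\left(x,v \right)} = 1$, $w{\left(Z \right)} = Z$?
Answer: $-116 + \sqrt{118} \approx -105.14$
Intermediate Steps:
$K{\left(4,w{\left(1 \right)} \right)} \left(\sqrt{65 + 53} - 116\right) = 1 \left(\sqrt{65 + 53} - 116\right) = 1 \left(\sqrt{118} - 116\right) = 1 \left(-116 + \sqrt{118}\right) = -116 + \sqrt{118}$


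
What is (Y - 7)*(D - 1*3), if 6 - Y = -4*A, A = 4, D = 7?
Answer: 60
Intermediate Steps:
Y = 22 (Y = 6 - (-4)*4 = 6 - 1*(-16) = 6 + 16 = 22)
(Y - 7)*(D - 1*3) = (22 - 7)*(7 - 1*3) = 15*(7 - 3) = 15*4 = 60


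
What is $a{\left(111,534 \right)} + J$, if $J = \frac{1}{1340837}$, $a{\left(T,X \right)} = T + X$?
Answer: $\frac{864839866}{1340837} \approx 645.0$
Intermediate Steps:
$J = \frac{1}{1340837} \approx 7.458 \cdot 10^{-7}$
$a{\left(111,534 \right)} + J = \left(111 + 534\right) + \frac{1}{1340837} = 645 + \frac{1}{1340837} = \frac{864839866}{1340837}$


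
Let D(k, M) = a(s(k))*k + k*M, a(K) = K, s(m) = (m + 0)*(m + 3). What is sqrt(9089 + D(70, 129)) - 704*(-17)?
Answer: 11968 + sqrt(375819) ≈ 12581.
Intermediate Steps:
s(m) = m*(3 + m)
D(k, M) = M*k + k**2*(3 + k) (D(k, M) = (k*(3 + k))*k + k*M = k**2*(3 + k) + M*k = M*k + k**2*(3 + k))
sqrt(9089 + D(70, 129)) - 704*(-17) = sqrt(9089 + 70*(129 + 70*(3 + 70))) - 704*(-17) = sqrt(9089 + 70*(129 + 70*73)) - 1*(-11968) = sqrt(9089 + 70*(129 + 5110)) + 11968 = sqrt(9089 + 70*5239) + 11968 = sqrt(9089 + 366730) + 11968 = sqrt(375819) + 11968 = 11968 + sqrt(375819)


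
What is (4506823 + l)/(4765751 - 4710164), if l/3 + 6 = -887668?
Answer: 1843801/55587 ≈ 33.170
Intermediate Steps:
l = -2663022 (l = -18 + 3*(-887668) = -18 - 2663004 = -2663022)
(4506823 + l)/(4765751 - 4710164) = (4506823 - 2663022)/(4765751 - 4710164) = 1843801/55587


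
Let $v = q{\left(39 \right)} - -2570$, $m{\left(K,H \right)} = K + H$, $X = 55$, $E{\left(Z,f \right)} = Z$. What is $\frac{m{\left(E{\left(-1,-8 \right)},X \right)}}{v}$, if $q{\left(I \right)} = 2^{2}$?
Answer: $\frac{3}{143} \approx 0.020979$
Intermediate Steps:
$q{\left(I \right)} = 4$
$m{\left(K,H \right)} = H + K$
$v = 2574$ ($v = 4 - -2570 = 4 + 2570 = 2574$)
$\frac{m{\left(E{\left(-1,-8 \right)},X \right)}}{v} = \frac{55 - 1}{2574} = 54 \cdot \frac{1}{2574} = \frac{3}{143}$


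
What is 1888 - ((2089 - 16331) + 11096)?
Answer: 5034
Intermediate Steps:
1888 - ((2089 - 16331) + 11096) = 1888 - (-14242 + 11096) = 1888 - 1*(-3146) = 1888 + 3146 = 5034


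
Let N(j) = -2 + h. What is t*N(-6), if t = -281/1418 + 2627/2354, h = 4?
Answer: 1531806/834493 ≈ 1.8356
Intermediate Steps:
N(j) = 2 (N(j) = -2 + 4 = 2)
t = 765903/834493 (t = -281*1/1418 + 2627*(1/2354) = -281/1418 + 2627/2354 = 765903/834493 ≈ 0.91781)
t*N(-6) = (765903/834493)*2 = 1531806/834493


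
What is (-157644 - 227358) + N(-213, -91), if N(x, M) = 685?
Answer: -384317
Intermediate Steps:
(-157644 - 227358) + N(-213, -91) = (-157644 - 227358) + 685 = -385002 + 685 = -384317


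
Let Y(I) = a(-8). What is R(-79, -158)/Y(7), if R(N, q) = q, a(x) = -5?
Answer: 158/5 ≈ 31.600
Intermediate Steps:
Y(I) = -5
R(-79, -158)/Y(7) = -158/(-5) = -158*(-⅕) = 158/5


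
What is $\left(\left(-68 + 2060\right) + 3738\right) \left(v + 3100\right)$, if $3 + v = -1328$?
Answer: $10136370$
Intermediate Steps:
$v = -1331$ ($v = -3 - 1328 = -1331$)
$\left(\left(-68 + 2060\right) + 3738\right) \left(v + 3100\right) = \left(\left(-68 + 2060\right) + 3738\right) \left(-1331 + 3100\right) = \left(1992 + 3738\right) 1769 = 5730 \cdot 1769 = 10136370$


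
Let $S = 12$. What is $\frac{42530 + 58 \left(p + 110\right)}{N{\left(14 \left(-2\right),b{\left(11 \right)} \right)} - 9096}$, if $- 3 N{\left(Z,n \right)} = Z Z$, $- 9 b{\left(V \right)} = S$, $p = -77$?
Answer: $- \frac{33333}{7018} \approx -4.7496$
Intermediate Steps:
$b{\left(V \right)} = - \frac{4}{3}$ ($b{\left(V \right)} = \left(- \frac{1}{9}\right) 12 = - \frac{4}{3}$)
$N{\left(Z,n \right)} = - \frac{Z^{2}}{3}$ ($N{\left(Z,n \right)} = - \frac{Z Z}{3} = - \frac{Z^{2}}{3}$)
$\frac{42530 + 58 \left(p + 110\right)}{N{\left(14 \left(-2\right),b{\left(11 \right)} \right)} - 9096} = \frac{42530 + 58 \left(-77 + 110\right)}{- \frac{\left(14 \left(-2\right)\right)^{2}}{3} - 9096} = \frac{42530 + 58 \cdot 33}{- \frac{\left(-28\right)^{2}}{3} - 9096} = \frac{42530 + 1914}{\left(- \frac{1}{3}\right) 784 - 9096} = \frac{44444}{- \frac{784}{3} - 9096} = \frac{44444}{- \frac{28072}{3}} = 44444 \left(- \frac{3}{28072}\right) = - \frac{33333}{7018}$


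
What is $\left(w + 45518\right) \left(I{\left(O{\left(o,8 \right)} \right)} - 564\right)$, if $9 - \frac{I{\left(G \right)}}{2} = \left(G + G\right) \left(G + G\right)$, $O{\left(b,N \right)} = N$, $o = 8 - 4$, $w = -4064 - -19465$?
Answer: $-64452302$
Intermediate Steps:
$w = 15401$ ($w = -4064 + 19465 = 15401$)
$o = 4$ ($o = 8 - 4 = 4$)
$I{\left(G \right)} = 18 - 8 G^{2}$ ($I{\left(G \right)} = 18 - 2 \left(G + G\right) \left(G + G\right) = 18 - 2 \cdot 2 G 2 G = 18 - 2 \cdot 4 G^{2} = 18 - 8 G^{2}$)
$\left(w + 45518\right) \left(I{\left(O{\left(o,8 \right)} \right)} - 564\right) = \left(15401 + 45518\right) \left(\left(18 - 8 \cdot 8^{2}\right) - 564\right) = 60919 \left(\left(18 - 512\right) - 564\right) = 60919 \left(-494 - 564\right) = 60919 \left(-1058\right) = -64452302$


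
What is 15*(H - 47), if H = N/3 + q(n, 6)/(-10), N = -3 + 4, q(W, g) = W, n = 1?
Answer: -1403/2 ≈ -701.50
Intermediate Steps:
N = 1
H = 7/30 (H = 1/3 + 1/(-10) = 1*(1/3) + 1*(-1/10) = 1/3 - 1/10 = 7/30 ≈ 0.23333)
15*(H - 47) = 15*(7/30 - 47) = 15*(-1403/30) = -1403/2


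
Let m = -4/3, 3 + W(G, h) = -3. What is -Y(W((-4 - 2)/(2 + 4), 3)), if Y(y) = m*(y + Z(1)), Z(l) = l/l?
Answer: -20/3 ≈ -6.6667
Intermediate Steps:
W(G, h) = -6 (W(G, h) = -3 - 3 = -6)
m = -4/3 (m = -4*1/3 = -4/3 ≈ -1.3333)
Z(l) = 1
Y(y) = -4/3 - 4*y/3 (Y(y) = -4*(y + 1)/3 = -4*(1 + y)/3 = -4/3 - 4*y/3)
-Y(W((-4 - 2)/(2 + 4), 3)) = -(-4/3 - 4/3*(-6)) = -(-4/3 + 8) = -1*20/3 = -20/3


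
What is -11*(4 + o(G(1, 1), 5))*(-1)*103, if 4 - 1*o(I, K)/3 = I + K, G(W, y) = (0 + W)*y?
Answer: -2266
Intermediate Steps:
G(W, y) = W*y
o(I, K) = 12 - 3*I - 3*K (o(I, K) = 12 - 3*(I + K) = 12 + (-3*I - 3*K) = 12 - 3*I - 3*K)
-11*(4 + o(G(1, 1), 5))*(-1)*103 = -11*(4 + (12 - 3 - 3*5))*(-1)*103 = -11*(4 + (12 - 3*1 - 15))*(-1)*103 = -11*(4 + (12 - 3 - 15))*(-1)*103 = -11*(4 - 6)*(-1)*103 = -(-22)*(-1)*103 = -11*2*103 = -22*103 = -2266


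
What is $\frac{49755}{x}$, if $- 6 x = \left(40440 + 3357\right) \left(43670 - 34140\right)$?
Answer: $- \frac{9951}{13912847} \approx -0.00071524$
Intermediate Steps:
$x = -69564235$ ($x = - \frac{\left(40440 + 3357\right) \left(43670 - 34140\right)}{6} = - \frac{43797 \cdot 9530}{6} = \left(- \frac{1}{6}\right) 417385410 = -69564235$)
$\frac{49755}{x} = \frac{49755}{-69564235} = 49755 \left(- \frac{1}{69564235}\right) = - \frac{9951}{13912847}$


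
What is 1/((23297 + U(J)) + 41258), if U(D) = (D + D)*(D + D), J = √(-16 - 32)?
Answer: 1/64363 ≈ 1.5537e-5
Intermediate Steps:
J = 4*I*√3 (J = √(-48) = 4*I*√3 ≈ 6.9282*I)
U(D) = 4*D² (U(D) = (2*D)*(2*D) = 4*D²)
1/((23297 + U(J)) + 41258) = 1/((23297 + 4*(4*I*√3)²) + 41258) = 1/((23297 + 4*(-48)) + 41258) = 1/((23297 - 192) + 41258) = 1/(23105 + 41258) = 1/64363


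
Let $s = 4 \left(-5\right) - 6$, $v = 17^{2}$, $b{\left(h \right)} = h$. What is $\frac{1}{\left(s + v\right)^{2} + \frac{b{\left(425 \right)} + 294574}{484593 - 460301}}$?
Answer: $\frac{24292}{1680548347} \approx 1.4455 \cdot 10^{-5}$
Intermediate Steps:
$v = 289$
$s = -26$ ($s = -20 - 6 = -26$)
$\frac{1}{\left(s + v\right)^{2} + \frac{b{\left(425 \right)} + 294574}{484593 - 460301}} = \frac{1}{\left(-26 + 289\right)^{2} + \frac{425 + 294574}{484593 - 460301}} = \frac{1}{263^{2} + \frac{294999}{24292}} = \frac{1}{69169 + 294999 \cdot \frac{1}{24292}} = \frac{1}{69169 + \frac{294999}{24292}} = \frac{1}{\frac{1680548347}{24292}} = \frac{24292}{1680548347}$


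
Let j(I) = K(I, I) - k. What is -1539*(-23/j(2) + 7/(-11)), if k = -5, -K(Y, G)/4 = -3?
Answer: 572508/187 ≈ 3061.5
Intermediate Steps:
K(Y, G) = 12 (K(Y, G) = -4*(-3) = 12)
j(I) = 17 (j(I) = 12 - 1*(-5) = 12 + 5 = 17)
-1539*(-23/j(2) + 7/(-11)) = -1539*(-23/17 + 7/(-11)) = -1539*(-23*1/17 + 7*(-1/11)) = -1539*(-23/17 - 7/11) = -1539*(-372/187) = 572508/187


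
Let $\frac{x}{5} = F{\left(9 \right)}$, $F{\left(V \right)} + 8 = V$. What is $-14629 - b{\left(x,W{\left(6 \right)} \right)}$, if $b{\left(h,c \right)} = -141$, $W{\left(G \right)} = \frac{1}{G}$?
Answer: $-14488$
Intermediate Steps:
$F{\left(V \right)} = -8 + V$
$x = 5$ ($x = 5 \left(-8 + 9\right) = 5 \cdot 1 = 5$)
$-14629 - b{\left(x,W{\left(6 \right)} \right)} = -14629 - -141 = -14629 + 141 = -14488$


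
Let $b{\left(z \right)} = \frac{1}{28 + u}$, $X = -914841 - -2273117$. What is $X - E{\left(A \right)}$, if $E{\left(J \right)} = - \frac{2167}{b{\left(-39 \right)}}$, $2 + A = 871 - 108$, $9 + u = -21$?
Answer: $1353942$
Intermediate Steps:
$u = -30$ ($u = -9 - 21 = -30$)
$X = 1358276$ ($X = -914841 + 2273117 = 1358276$)
$A = 761$ ($A = -2 + \left(871 - 108\right) = -2 + 763 = 761$)
$b{\left(z \right)} = - \frac{1}{2}$ ($b{\left(z \right)} = \frac{1}{28 - 30} = \frac{1}{-2} = - \frac{1}{2}$)
$E{\left(J \right)} = 4334$ ($E{\left(J \right)} = - \frac{2167}{- \frac{1}{2}} = \left(-2167\right) \left(-2\right) = 4334$)
$X - E{\left(A \right)} = 1358276 - 4334 = 1353942$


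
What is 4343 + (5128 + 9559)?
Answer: 19030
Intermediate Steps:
4343 + (5128 + 9559) = 4343 + 14687 = 19030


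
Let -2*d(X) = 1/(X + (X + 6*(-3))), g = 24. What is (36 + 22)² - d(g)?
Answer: 201841/60 ≈ 3364.0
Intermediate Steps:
d(X) = -1/(2*(-18 + 2*X)) (d(X) = -1/(2*(X + (X + 6*(-3)))) = -1/(2*(X + (X - 18))) = -1/(2*(X + (-18 + X))) = -1/(2*(-18 + 2*X)))
(36 + 22)² - d(g) = (36 + 22)² - (-1)/(-36 + 4*24) = 58² - (-1)/(-36 + 96) = 3364 - (-1)/60 = 3364 - 1*(-1/60) = 3364 + 1/60 = 201841/60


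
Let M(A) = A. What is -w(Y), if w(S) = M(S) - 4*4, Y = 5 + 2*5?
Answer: 1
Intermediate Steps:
Y = 15 (Y = 5 + 10 = 15)
w(S) = -16 + S (w(S) = S - 4*4 = S - 16 = -16 + S)
-w(Y) = -(-16 + 15) = -1*(-1) = 1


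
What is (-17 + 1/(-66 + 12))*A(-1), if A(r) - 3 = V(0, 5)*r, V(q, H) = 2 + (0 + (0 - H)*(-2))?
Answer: 919/6 ≈ 153.17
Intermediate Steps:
V(q, H) = 2 + 2*H (V(q, H) = 2 + (0 - H*(-2)) = 2 + (0 + 2*H) = 2 + 2*H)
A(r) = 3 + 12*r (A(r) = 3 + (2 + 2*5)*r = 3 + (2 + 10)*r = 3 + 12*r)
(-17 + 1/(-66 + 12))*A(-1) = (-17 + 1/(-66 + 12))*(3 + 12*(-1)) = (-17 + 1/(-54))*(3 - 12) = (-17 - 1/54)*(-9) = -919/54*(-9) = 919/6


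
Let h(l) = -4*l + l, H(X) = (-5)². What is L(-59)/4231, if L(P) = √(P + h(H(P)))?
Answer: I*√134/4231 ≈ 0.002736*I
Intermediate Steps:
H(X) = 25
h(l) = -3*l
L(P) = √(-75 + P) (L(P) = √(P - 3*25) = √(P - 75) = √(-75 + P))
L(-59)/4231 = √(-75 - 59)/4231 = √(-134)*(1/4231) = (I*√134)*(1/4231) = I*√134/4231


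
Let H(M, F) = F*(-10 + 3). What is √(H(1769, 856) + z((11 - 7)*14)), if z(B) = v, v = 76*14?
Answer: 8*I*√77 ≈ 70.2*I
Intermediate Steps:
H(M, F) = -7*F (H(M, F) = F*(-7) = -7*F)
v = 1064
z(B) = 1064
√(H(1769, 856) + z((11 - 7)*14)) = √(-7*856 + 1064) = √(-5992 + 1064) = √(-4928) = 8*I*√77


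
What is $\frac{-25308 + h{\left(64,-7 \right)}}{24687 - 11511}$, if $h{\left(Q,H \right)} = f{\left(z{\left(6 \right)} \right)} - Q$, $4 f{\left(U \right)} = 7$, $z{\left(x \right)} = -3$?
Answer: $- \frac{33827}{17568} \approx -1.9255$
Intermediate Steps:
$f{\left(U \right)} = \frac{7}{4}$ ($f{\left(U \right)} = \frac{1}{4} \cdot 7 = \frac{7}{4}$)
$h{\left(Q,H \right)} = \frac{7}{4} - Q$
$\frac{-25308 + h{\left(64,-7 \right)}}{24687 - 11511} = \frac{-25308 + \left(\frac{7}{4} - 64\right)}{24687 - 11511} = \frac{-25308 + \left(\frac{7}{4} - 64\right)}{13176} = \left(-25308 - \frac{249}{4}\right) \frac{1}{13176} = \left(- \frac{101481}{4}\right) \frac{1}{13176} = - \frac{33827}{17568}$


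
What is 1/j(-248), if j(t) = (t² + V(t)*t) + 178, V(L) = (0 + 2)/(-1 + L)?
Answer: 249/15359314 ≈ 1.6212e-5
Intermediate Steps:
V(L) = 2/(-1 + L)
j(t) = 178 + t² + 2*t/(-1 + t) (j(t) = (t² + (2/(-1 + t))*t) + 178 = (t² + 2*t/(-1 + t)) + 178 = 178 + t² + 2*t/(-1 + t))
1/j(-248) = 1/((2*(-248) + (-1 - 248)*(178 + (-248)²))/(-1 - 248)) = 1/((-496 - 249*(178 + 61504))/(-249)) = 1/(-(-496 - 249*61682)/249) = 1/(-(-496 - 15358818)/249) = 1/(-1/249*(-15359314)) = 1/(15359314/249) = 249/15359314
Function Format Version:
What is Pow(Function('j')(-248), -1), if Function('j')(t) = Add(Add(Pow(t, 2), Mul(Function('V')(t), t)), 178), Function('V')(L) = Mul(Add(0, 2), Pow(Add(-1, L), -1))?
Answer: Rational(249, 15359314) ≈ 1.6212e-5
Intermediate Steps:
Function('V')(L) = Mul(2, Pow(Add(-1, L), -1))
Function('j')(t) = Add(178, Pow(t, 2), Mul(2, t, Pow(Add(-1, t), -1))) (Function('j')(t) = Add(Add(Pow(t, 2), Mul(Mul(2, Pow(Add(-1, t), -1)), t)), 178) = Add(Add(Pow(t, 2), Mul(2, t, Pow(Add(-1, t), -1))), 178) = Add(178, Pow(t, 2), Mul(2, t, Pow(Add(-1, t), -1))))
Pow(Function('j')(-248), -1) = Pow(Mul(Pow(Add(-1, -248), -1), Add(Mul(2, -248), Mul(Add(-1, -248), Add(178, Pow(-248, 2))))), -1) = Pow(Mul(Pow(-249, -1), Add(-496, Mul(-249, Add(178, 61504)))), -1) = Pow(Mul(Rational(-1, 249), Add(-496, Mul(-249, 61682))), -1) = Pow(Mul(Rational(-1, 249), Add(-496, -15358818)), -1) = Pow(Mul(Rational(-1, 249), -15359314), -1) = Pow(Rational(15359314, 249), -1) = Rational(249, 15359314)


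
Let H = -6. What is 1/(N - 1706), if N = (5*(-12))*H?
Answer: -1/1346 ≈ -0.00074294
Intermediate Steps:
N = 360 (N = (5*(-12))*(-6) = -60*(-6) = 360)
1/(N - 1706) = 1/(360 - 1706) = 1/(-1346) = -1/1346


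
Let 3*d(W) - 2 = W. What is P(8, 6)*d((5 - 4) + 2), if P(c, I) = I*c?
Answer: 80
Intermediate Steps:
d(W) = ⅔ + W/3
P(8, 6)*d((5 - 4) + 2) = (6*8)*(⅔ + ((5 - 4) + 2)/3) = 48*(⅔ + (1 + 2)/3) = 48*(⅔ + (⅓)*3) = 48*(⅔ + 1) = 48*(5/3) = 80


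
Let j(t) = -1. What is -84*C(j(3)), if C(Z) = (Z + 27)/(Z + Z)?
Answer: 1092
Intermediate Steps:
C(Z) = (27 + Z)/(2*Z) (C(Z) = (27 + Z)/((2*Z)) = (27 + Z)*(1/(2*Z)) = (27 + Z)/(2*Z))
-84*C(j(3)) = -42*(27 - 1)/(-1) = -42*(-1)*26 = -84*(-13) = 1092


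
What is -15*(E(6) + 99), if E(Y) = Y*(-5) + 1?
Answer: -1050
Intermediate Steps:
E(Y) = 1 - 5*Y (E(Y) = -5*Y + 1 = 1 - 5*Y)
-15*(E(6) + 99) = -15*((1 - 5*6) + 99) = -15*((1 - 30) + 99) = -15*(-29 + 99) = -15*70 = -1050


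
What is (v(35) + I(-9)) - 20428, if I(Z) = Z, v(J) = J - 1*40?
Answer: -20442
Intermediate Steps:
v(J) = -40 + J (v(J) = J - 40 = -40 + J)
(v(35) + I(-9)) - 20428 = ((-40 + 35) - 9) - 20428 = (-5 - 9) - 20428 = -14 - 20428 = -20442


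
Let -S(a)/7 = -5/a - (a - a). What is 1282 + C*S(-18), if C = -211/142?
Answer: 3284177/2556 ≈ 1284.9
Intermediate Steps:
S(a) = 35/a (S(a) = -7*(-5/a - (a - a)) = -7*(-5/a - 1*0) = -7*(-5/a + 0) = -(-35)/a = 35/a)
C = -211/142 (C = -211*1/142 = -211/142 ≈ -1.4859)
1282 + C*S(-18) = 1282 - 7385/(142*(-18)) = 1282 - 7385*(-1)/(142*18) = 1282 - 211/142*(-35/18) = 1282 + 7385/2556 = 3284177/2556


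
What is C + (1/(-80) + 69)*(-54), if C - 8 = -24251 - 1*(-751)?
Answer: -1088693/40 ≈ -27217.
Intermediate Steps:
C = -23492 (C = 8 + (-24251 - 1*(-751)) = 8 + (-24251 + 751) = 8 - 23500 = -23492)
C + (1/(-80) + 69)*(-54) = -23492 + (1/(-80) + 69)*(-54) = -23492 + (-1/80 + 69)*(-54) = -23492 + (5519/80)*(-54) = -23492 - 149013/40 = -1088693/40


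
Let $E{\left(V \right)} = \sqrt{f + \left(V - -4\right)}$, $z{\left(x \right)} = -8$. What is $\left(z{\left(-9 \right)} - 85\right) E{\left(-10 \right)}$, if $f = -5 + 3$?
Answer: $- 186 i \sqrt{2} \approx - 263.04 i$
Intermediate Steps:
$f = -2$
$E{\left(V \right)} = \sqrt{2 + V}$ ($E{\left(V \right)} = \sqrt{-2 + \left(V - -4\right)} = \sqrt{-2 + \left(V + 4\right)} = \sqrt{-2 + \left(4 + V\right)} = \sqrt{2 + V}$)
$\left(z{\left(-9 \right)} - 85\right) E{\left(-10 \right)} = \left(-8 - 85\right) \sqrt{2 - 10} = \left(-8 - 85\right) \sqrt{-8} = \left(-8 - 85\right) 2 i \sqrt{2} = - 93 \cdot 2 i \sqrt{2} = - 186 i \sqrt{2}$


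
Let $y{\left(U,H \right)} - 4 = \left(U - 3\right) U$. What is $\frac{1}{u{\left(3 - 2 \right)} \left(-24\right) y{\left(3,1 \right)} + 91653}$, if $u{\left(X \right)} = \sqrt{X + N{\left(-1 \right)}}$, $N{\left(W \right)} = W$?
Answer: $\frac{1}{91653} \approx 1.0911 \cdot 10^{-5}$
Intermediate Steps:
$y{\left(U,H \right)} = 4 + U \left(-3 + U\right)$ ($y{\left(U,H \right)} = 4 + \left(U - 3\right) U = 4 + \left(-3 + U\right) U = 4 + U \left(-3 + U\right)$)
$u{\left(X \right)} = \sqrt{-1 + X}$ ($u{\left(X \right)} = \sqrt{X - 1} = \sqrt{-1 + X}$)
$\frac{1}{u{\left(3 - 2 \right)} \left(-24\right) y{\left(3,1 \right)} + 91653} = \frac{1}{\sqrt{-1 + \left(3 - 2\right)} \left(-24\right) \left(4 + 3^{2} - 9\right) + 91653} = \frac{1}{\sqrt{-1 + \left(3 - 2\right)} \left(-24\right) \left(4 + 9 - 9\right) + 91653} = \frac{1}{\sqrt{-1 + 1} \left(-24\right) 4 + 91653} = \frac{1}{\sqrt{0} \left(-24\right) 4 + 91653} = \frac{1}{0 \left(-24\right) 4 + 91653} = \frac{1}{0 \cdot 4 + 91653} = \frac{1}{0 + 91653} = \frac{1}{91653}$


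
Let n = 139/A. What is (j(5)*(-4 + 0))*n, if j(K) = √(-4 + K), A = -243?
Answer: 556/243 ≈ 2.2881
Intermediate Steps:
n = -139/243 (n = 139/(-243) = 139*(-1/243) = -139/243 ≈ -0.57202)
(j(5)*(-4 + 0))*n = (√(-4 + 5)*(-4 + 0))*(-139/243) = (√1*(-4))*(-139/243) = (1*(-4))*(-139/243) = -4*(-139/243) = 556/243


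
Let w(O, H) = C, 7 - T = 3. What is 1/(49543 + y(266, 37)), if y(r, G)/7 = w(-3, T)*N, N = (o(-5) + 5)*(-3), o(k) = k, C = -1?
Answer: 1/49543 ≈ 2.0184e-5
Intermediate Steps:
T = 4 (T = 7 - 1*3 = 7 - 3 = 4)
w(O, H) = -1
N = 0 (N = (-5 + 5)*(-3) = 0*(-3) = 0)
y(r, G) = 0 (y(r, G) = 7*(-1*0) = 7*0 = 0)
1/(49543 + y(266, 37)) = 1/(49543 + 0) = 1/49543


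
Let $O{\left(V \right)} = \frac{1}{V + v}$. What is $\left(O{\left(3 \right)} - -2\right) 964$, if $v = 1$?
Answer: $2169$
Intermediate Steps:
$O{\left(V \right)} = \frac{1}{1 + V}$ ($O{\left(V \right)} = \frac{1}{V + 1} = \frac{1}{1 + V}$)
$\left(O{\left(3 \right)} - -2\right) 964 = \left(\frac{1}{1 + 3} - -2\right) 964 = \left(\frac{1}{4} + 2\right) 964 = \frac{9}{4} \cdot 964 = 2169$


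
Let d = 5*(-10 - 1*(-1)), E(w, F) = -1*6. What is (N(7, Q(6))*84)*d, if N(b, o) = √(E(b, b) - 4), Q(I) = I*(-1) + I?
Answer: -3780*I*√10 ≈ -11953.0*I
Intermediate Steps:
E(w, F) = -6
Q(I) = 0 (Q(I) = -I + I = 0)
d = -45 (d = 5*(-10 + 1) = 5*(-9) = -45)
N(b, o) = I*√10 (N(b, o) = √(-6 - 4) = √(-10) = I*√10)
(N(7, Q(6))*84)*d = ((I*√10)*84)*(-45) = (84*I*√10)*(-45) = -3780*I*√10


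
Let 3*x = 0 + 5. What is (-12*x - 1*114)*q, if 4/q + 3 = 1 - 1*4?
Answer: 268/3 ≈ 89.333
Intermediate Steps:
x = 5/3 (x = (0 + 5)/3 = (⅓)*5 = 5/3 ≈ 1.6667)
q = -⅔ (q = 4/(-3 + (1 - 1*4)) = 4/(-3 + (1 - 4)) = 4/(-3 - 3) = 4/(-6) = 4*(-⅙) = -⅔ ≈ -0.66667)
(-12*x - 1*114)*q = (-12*5/3 - 1*114)*(-⅔) = (-20 - 114)*(-⅔) = -134*(-⅔) = 268/3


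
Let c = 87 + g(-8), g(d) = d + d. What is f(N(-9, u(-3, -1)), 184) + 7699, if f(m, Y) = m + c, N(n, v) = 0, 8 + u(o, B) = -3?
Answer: 7770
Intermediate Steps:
g(d) = 2*d
u(o, B) = -11 (u(o, B) = -8 - 3 = -11)
c = 71 (c = 87 + 2*(-8) = 87 - 16 = 71)
f(m, Y) = 71 + m (f(m, Y) = m + 71 = 71 + m)
f(N(-9, u(-3, -1)), 184) + 7699 = (71 + 0) + 7699 = 71 + 7699 = 7770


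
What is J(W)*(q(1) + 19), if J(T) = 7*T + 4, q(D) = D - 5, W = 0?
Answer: 60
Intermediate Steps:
q(D) = -5 + D
J(T) = 4 + 7*T
J(W)*(q(1) + 19) = (4 + 7*0)*((-5 + 1) + 19) = (4 + 0)*(-4 + 19) = 4*15 = 60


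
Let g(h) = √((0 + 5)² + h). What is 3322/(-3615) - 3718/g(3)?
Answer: -3322/3615 - 1859*√7/7 ≈ -703.55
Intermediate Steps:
g(h) = √(25 + h) (g(h) = √(5² + h) = √(25 + h))
3322/(-3615) - 3718/g(3) = 3322/(-3615) - 3718/√(25 + 3) = 3322*(-1/3615) - 3718*√7/14 = -3322/3615 - 3718*√7/14 = -3322/3615 - 1859*√7/7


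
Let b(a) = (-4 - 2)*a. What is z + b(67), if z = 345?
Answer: -57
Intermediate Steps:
b(a) = -6*a
z + b(67) = 345 - 6*67 = 345 - 402 = -57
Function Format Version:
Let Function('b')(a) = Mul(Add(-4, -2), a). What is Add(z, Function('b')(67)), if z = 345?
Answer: -57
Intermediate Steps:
Function('b')(a) = Mul(-6, a)
Add(z, Function('b')(67)) = Add(345, Mul(-6, 67)) = Add(345, -402) = -57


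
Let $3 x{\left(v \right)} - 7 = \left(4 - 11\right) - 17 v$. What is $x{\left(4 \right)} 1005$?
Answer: $-22780$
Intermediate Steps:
$x{\left(v \right)} = - \frac{17 v}{3}$ ($x{\left(v \right)} = \frac{7}{3} + \frac{\left(4 - 11\right) - 17 v}{3} = \frac{7}{3} + \frac{-7 - 17 v}{3} = \frac{7}{3} - \left(\frac{7}{3} + \frac{17 v}{3}\right) = - \frac{17 v}{3}$)
$x{\left(4 \right)} 1005 = \left(- \frac{17}{3}\right) 4 \cdot 1005 = \left(- \frac{68}{3}\right) 1005 = -22780$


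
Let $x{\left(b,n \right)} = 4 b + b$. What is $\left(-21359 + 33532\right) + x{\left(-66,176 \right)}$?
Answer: $11843$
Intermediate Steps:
$x{\left(b,n \right)} = 5 b$
$\left(-21359 + 33532\right) + x{\left(-66,176 \right)} = \left(-21359 + 33532\right) + 5 \left(-66\right) = 12173 - 330 = 11843$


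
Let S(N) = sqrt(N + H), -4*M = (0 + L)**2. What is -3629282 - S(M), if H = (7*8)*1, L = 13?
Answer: -3629282 - sqrt(55)/2 ≈ -3.6293e+6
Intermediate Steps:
M = -169/4 (M = -(0 + 13)**2/4 = -1/4*13**2 = -1/4*169 = -169/4 ≈ -42.250)
H = 56 (H = 56*1 = 56)
S(N) = sqrt(56 + N) (S(N) = sqrt(N + 56) = sqrt(56 + N))
-3629282 - S(M) = -3629282 - sqrt(56 - 169/4) = -3629282 - sqrt(55/4) = -3629282 - sqrt(55)/2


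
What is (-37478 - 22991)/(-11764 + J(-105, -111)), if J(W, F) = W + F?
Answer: 60469/11980 ≈ 5.0475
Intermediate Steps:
J(W, F) = F + W
(-37478 - 22991)/(-11764 + J(-105, -111)) = (-37478 - 22991)/(-11764 + (-111 - 105)) = -60469/(-11764 - 216) = -60469/(-11980) = -60469*(-1/11980) = 60469/11980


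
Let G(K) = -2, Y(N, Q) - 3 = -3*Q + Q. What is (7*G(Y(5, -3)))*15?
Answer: -210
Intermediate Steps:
Y(N, Q) = 3 - 2*Q (Y(N, Q) = 3 + (-3*Q + Q) = 3 - 2*Q)
(7*G(Y(5, -3)))*15 = (7*(-2))*15 = -14*15 = -210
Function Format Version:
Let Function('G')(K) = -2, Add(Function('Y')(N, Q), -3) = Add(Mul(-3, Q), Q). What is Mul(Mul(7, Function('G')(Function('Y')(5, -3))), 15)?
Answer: -210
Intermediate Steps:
Function('Y')(N, Q) = Add(3, Mul(-2, Q)) (Function('Y')(N, Q) = Add(3, Add(Mul(-3, Q), Q)) = Add(3, Mul(-2, Q)))
Mul(Mul(7, Function('G')(Function('Y')(5, -3))), 15) = Mul(Mul(7, -2), 15) = Mul(-14, 15) = -210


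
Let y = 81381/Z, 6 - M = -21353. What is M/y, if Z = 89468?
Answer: 1910947012/81381 ≈ 23482.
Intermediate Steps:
M = 21359 (M = 6 - 1*(-21353) = 6 + 21353 = 21359)
y = 81381/89468 ≈ 0.90961
M/y = 21359/(81381/89468) = 21359*(89468/81381) = 1910947012/81381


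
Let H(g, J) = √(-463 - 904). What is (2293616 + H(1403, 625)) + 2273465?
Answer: 4567081 + I*√1367 ≈ 4.5671e+6 + 36.973*I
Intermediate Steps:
H(g, J) = I*√1367 (H(g, J) = √(-1367) = I*√1367)
(2293616 + H(1403, 625)) + 2273465 = (2293616 + I*√1367) + 2273465 = 4567081 + I*√1367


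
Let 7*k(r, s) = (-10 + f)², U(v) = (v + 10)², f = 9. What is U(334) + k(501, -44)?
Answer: 828353/7 ≈ 1.1834e+5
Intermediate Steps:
U(v) = (10 + v)²
k(r, s) = ⅐ (k(r, s) = (-10 + 9)²/7 = (⅐)*(-1)² = (⅐)*1 = ⅐)
U(334) + k(501, -44) = (10 + 334)² + ⅐ = 344² + ⅐ = 118336 + ⅐ = 828353/7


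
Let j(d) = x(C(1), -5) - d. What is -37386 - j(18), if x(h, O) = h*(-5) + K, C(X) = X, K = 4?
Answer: -37367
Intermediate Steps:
x(h, O) = 4 - 5*h (x(h, O) = h*(-5) + 4 = -5*h + 4 = 4 - 5*h)
j(d) = -1 - d (j(d) = (4 - 5*1) - d = (4 - 5) - d = -1 - d)
-37386 - j(18) = -37386 - (-1 - 1*18) = -37386 - (-1 - 18) = -37386 - 1*(-19) = -37386 + 19 = -37367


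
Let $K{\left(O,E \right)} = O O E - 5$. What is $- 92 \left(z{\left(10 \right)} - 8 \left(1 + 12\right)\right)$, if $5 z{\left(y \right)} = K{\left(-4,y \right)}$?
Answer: $6716$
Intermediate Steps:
$K{\left(O,E \right)} = -5 + E O^{2}$ ($K{\left(O,E \right)} = O^{2} E - 5 = E O^{2} - 5 = -5 + E O^{2}$)
$z{\left(y \right)} = -1 + \frac{16 y}{5}$ ($z{\left(y \right)} = \frac{-5 + y \left(-4\right)^{2}}{5} = \frac{-5 + y 16}{5} = \frac{-5 + 16 y}{5} = -1 + \frac{16 y}{5}$)
$- 92 \left(z{\left(10 \right)} - 8 \left(1 + 12\right)\right) = - 92 \left(\left(-1 + \frac{16}{5} \cdot 10\right) - 8 \left(1 + 12\right)\right) = - 92 \left(\left(-1 + 32\right) - 104\right) = - 92 \left(31 - 104\right) = \left(-92\right) \left(-73\right) = 6716$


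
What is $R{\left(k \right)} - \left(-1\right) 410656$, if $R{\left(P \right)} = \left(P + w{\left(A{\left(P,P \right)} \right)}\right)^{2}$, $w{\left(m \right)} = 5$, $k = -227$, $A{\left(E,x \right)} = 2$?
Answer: $459940$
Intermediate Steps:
$R{\left(P \right)} = \left(5 + P\right)^{2}$ ($R{\left(P \right)} = \left(P + 5\right)^{2} = \left(5 + P\right)^{2}$)
$R{\left(k \right)} - \left(-1\right) 410656 = \left(5 - 227\right)^{2} - \left(-1\right) 410656 = \left(-222\right)^{2} - -410656 = 49284 + 410656 = 459940$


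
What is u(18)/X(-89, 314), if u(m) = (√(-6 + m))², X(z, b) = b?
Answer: 6/157 ≈ 0.038217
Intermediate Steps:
u(m) = -6 + m
u(18)/X(-89, 314) = (-6 + 18)/314 = 12*(1/314) = 6/157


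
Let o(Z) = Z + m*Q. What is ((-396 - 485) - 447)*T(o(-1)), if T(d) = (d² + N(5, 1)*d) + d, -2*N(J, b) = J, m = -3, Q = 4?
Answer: -250328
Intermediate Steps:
N(J, b) = -J/2
o(Z) = -12 + Z (o(Z) = Z - 3*4 = Z - 12 = -12 + Z)
T(d) = d² - 3*d/2 (T(d) = (d² + (-½*5)*d) + d = (d² - 5*d/2) + d = d² - 3*d/2)
((-396 - 485) - 447)*T(o(-1)) = ((-396 - 485) - 447)*((-12 - 1)*(-3 + 2*(-12 - 1))/2) = (-881 - 447)*((½)*(-13)*(-3 + 2*(-13))) = -664*(-13)*(-3 - 26) = -664*(-13)*(-29) = -1328*377/2 = -250328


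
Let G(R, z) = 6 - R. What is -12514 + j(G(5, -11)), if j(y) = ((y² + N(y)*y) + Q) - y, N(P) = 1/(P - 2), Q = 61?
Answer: -12454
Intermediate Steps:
N(P) = 1/(-2 + P)
j(y) = 61 + y² - y + y/(-2 + y) (j(y) = ((y² + y/(-2 + y)) + 61) - y = (61 + y² + y/(-2 + y)) - y = 61 + y² - y + y/(-2 + y))
-12514 + j(G(5, -11)) = -12514 + ((6 - 1*5) + (-2 + (6 - 1*5))*(61 + (6 - 1*5)² - (6 - 1*5)))/(-2 + (6 - 1*5)) = -12514 + ((6 - 5) + (-2 + (6 - 5))*(61 + (6 - 5)² - (6 - 5)))/(-2 + (6 - 5)) = -12514 + (1 + (-2 + 1)*(61 + 1² - 1*1))/(-2 + 1) = -12514 + (1 - (61 + 1 - 1))/(-1) = -12514 - (1 - 1*61) = -12514 - (1 - 61) = -12514 - 1*(-60) = -12514 + 60 = -12454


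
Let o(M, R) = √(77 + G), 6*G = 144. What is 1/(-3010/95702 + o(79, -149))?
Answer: 72015755/231259273276 + 2289718201*√101/231259273276 ≈ 0.099816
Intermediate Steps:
G = 24 (G = (⅙)*144 = 24)
o(M, R) = √101 (o(M, R) = √(77 + 24) = √101)
1/(-3010/95702 + o(79, -149)) = 1/(-3010/95702 + √101) = 1/(-3010*1/95702 + √101) = 1/(-1505/47851 + √101)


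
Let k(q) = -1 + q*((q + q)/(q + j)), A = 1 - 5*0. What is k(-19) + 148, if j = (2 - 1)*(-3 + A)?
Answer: 2365/21 ≈ 112.62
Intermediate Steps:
A = 1 (A = 1 + 0 = 1)
j = -2 (j = (2 - 1)*(-3 + 1) = 1*(-2) = -2)
k(q) = -1 + 2*q²/(-2 + q) (k(q) = -1 + q*((q + q)/(q - 2)) = -1 + q*((2*q)/(-2 + q)) = -1 + q*(2*q/(-2 + q)) = -1 + 2*q²/(-2 + q))
k(-19) + 148 = (2 - 1*(-19) + 2*(-19)²)/(-2 - 19) + 148 = (2 + 19 + 2*361)/(-21) + 148 = -(2 + 19 + 722)/21 + 148 = -1/21*743 + 148 = -743/21 + 148 = 2365/21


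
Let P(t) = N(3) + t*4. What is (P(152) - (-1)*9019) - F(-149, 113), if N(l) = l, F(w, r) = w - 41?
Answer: 9820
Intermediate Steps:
F(w, r) = -41 + w
P(t) = 3 + 4*t (P(t) = 3 + t*4 = 3 + 4*t)
(P(152) - (-1)*9019) - F(-149, 113) = ((3 + 4*152) - (-1)*9019) - (-41 - 149) = ((3 + 608) - 1*(-9019)) - 1*(-190) = (611 + 9019) + 190 = 9630 + 190 = 9820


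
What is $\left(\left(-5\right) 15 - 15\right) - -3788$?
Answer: $3698$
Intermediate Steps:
$\left(\left(-5\right) 15 - 15\right) - -3788 = \left(-75 - 15\right) + 3788 = -90 + 3788 = 3698$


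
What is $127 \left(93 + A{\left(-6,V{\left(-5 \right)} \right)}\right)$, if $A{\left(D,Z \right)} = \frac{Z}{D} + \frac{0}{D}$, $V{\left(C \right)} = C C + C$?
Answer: $\frac{34163}{3} \approx 11388.0$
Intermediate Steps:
$V{\left(C \right)} = C + C^{2}$ ($V{\left(C \right)} = C^{2} + C = C + C^{2}$)
$A{\left(D,Z \right)} = \frac{Z}{D}$ ($A{\left(D,Z \right)} = \frac{Z}{D} + 0 = \frac{Z}{D}$)
$127 \left(93 + A{\left(-6,V{\left(-5 \right)} \right)}\right) = 127 \left(93 + \frac{\left(-5\right) \left(1 - 5\right)}{-6}\right) = 127 \left(93 + \left(-5\right) \left(-4\right) \left(- \frac{1}{6}\right)\right) = 127 \left(93 + 20 \left(- \frac{1}{6}\right)\right) = 127 \left(93 - \frac{10}{3}\right) = 127 \cdot \frac{269}{3} = \frac{34163}{3}$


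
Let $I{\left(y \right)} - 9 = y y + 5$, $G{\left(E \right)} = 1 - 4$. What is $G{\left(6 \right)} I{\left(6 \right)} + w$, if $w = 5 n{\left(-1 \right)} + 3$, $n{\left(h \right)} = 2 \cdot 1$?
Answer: $-137$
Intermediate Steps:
$G{\left(E \right)} = -3$
$n{\left(h \right)} = 2$
$I{\left(y \right)} = 14 + y^{2}$ ($I{\left(y \right)} = 9 + \left(y y + 5\right) = 9 + \left(y^{2} + 5\right) = 9 + \left(5 + y^{2}\right) = 14 + y^{2}$)
$w = 13$ ($w = 5 \cdot 2 + 3 = 10 + 3 = 13$)
$G{\left(6 \right)} I{\left(6 \right)} + w = - 3 \left(14 + 6^{2}\right) + 13 = - 3 \left(14 + 36\right) + 13 = \left(-3\right) 50 + 13 = -150 + 13 = -137$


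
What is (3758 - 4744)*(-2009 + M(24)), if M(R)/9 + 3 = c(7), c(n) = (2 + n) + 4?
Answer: 1892134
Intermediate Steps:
c(n) = 6 + n
M(R) = 90 (M(R) = -27 + 9*(6 + 7) = -27 + 9*13 = -27 + 117 = 90)
(3758 - 4744)*(-2009 + M(24)) = (3758 - 4744)*(-2009 + 90) = -986*(-1919) = 1892134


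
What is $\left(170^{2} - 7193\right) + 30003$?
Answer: $51710$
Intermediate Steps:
$\left(170^{2} - 7193\right) + 30003 = \left(28900 - 7193\right) + 30003 = 21707 + 30003 = 51710$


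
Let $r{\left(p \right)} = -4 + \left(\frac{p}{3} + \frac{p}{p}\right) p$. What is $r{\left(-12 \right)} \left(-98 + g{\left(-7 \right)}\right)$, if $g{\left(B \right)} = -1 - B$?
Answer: $-2944$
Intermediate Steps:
$r{\left(p \right)} = -4 + p \left(1 + \frac{p}{3}\right)$ ($r{\left(p \right)} = -4 + \left(p \frac{1}{3} + 1\right) p = -4 + \left(\frac{p}{3} + 1\right) p = -4 + \left(1 + \frac{p}{3}\right) p = -4 + p \left(1 + \frac{p}{3}\right)$)
$r{\left(-12 \right)} \left(-98 + g{\left(-7 \right)}\right) = \left(-4 - 12 + \frac{\left(-12\right)^{2}}{3}\right) \left(-98 - -6\right) = \left(-4 - 12 + \frac{1}{3} \cdot 144\right) \left(-98 + \left(-1 + 7\right)\right) = \left(-4 - 12 + 48\right) \left(-98 + 6\right) = 32 \left(-92\right) = -2944$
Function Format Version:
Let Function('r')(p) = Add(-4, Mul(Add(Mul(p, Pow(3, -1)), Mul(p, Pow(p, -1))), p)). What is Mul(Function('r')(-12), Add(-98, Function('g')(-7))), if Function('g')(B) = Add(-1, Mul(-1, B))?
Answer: -2944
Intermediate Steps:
Function('r')(p) = Add(-4, Mul(p, Add(1, Mul(Rational(1, 3), p)))) (Function('r')(p) = Add(-4, Mul(Add(Mul(p, Rational(1, 3)), 1), p)) = Add(-4, Mul(Add(Mul(Rational(1, 3), p), 1), p)) = Add(-4, Mul(Add(1, Mul(Rational(1, 3), p)), p)) = Add(-4, Mul(p, Add(1, Mul(Rational(1, 3), p)))))
Mul(Function('r')(-12), Add(-98, Function('g')(-7))) = Mul(Add(-4, -12, Mul(Rational(1, 3), Pow(-12, 2))), Add(-98, Add(-1, Mul(-1, -7)))) = Mul(Add(-4, -12, Mul(Rational(1, 3), 144)), Add(-98, Add(-1, 7))) = Mul(Add(-4, -12, 48), Add(-98, 6)) = Mul(32, -92) = -2944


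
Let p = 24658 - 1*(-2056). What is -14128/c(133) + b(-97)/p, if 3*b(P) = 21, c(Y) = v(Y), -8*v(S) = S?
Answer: 158911793/186998 ≈ 849.80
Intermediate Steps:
v(S) = -S/8
c(Y) = -Y/8
b(P) = 7 (b(P) = (⅓)*21 = 7)
p = 26714 (p = 24658 + 2056 = 26714)
-14128/c(133) + b(-97)/p = -14128/((-⅛*133)) + 7/26714 = -14128/(-133/8) + 7*(1/26714) = -14128*(-8/133) + 7/26714 = 113024/133 + 7/26714 = 158911793/186998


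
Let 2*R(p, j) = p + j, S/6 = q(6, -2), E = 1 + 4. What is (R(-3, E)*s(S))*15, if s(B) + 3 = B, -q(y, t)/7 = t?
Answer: 1215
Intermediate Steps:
E = 5
q(y, t) = -7*t
S = 84 (S = 6*(-7*(-2)) = 6*14 = 84)
s(B) = -3 + B
R(p, j) = j/2 + p/2 (R(p, j) = (p + j)/2 = (j + p)/2 = j/2 + p/2)
(R(-3, E)*s(S))*15 = (((½)*5 + (½)*(-3))*(-3 + 84))*15 = ((5/2 - 3/2)*81)*15 = (1*81)*15 = 81*15 = 1215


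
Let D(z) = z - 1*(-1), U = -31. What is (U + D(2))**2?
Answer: 784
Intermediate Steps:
D(z) = 1 + z (D(z) = z + 1 = 1 + z)
(U + D(2))**2 = (-31 + (1 + 2))**2 = (-31 + 3)**2 = (-28)**2 = 784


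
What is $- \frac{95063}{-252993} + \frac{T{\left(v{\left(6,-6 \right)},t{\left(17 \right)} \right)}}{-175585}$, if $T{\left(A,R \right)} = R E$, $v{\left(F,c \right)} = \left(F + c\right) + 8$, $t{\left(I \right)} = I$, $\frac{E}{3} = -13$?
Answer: $\frac{16859371214}{44421775905} \approx 0.37953$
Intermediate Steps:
$E = -39$ ($E = 3 \left(-13\right) = -39$)
$v{\left(F,c \right)} = 8 + F + c$
$T{\left(A,R \right)} = - 39 R$ ($T{\left(A,R \right)} = R \left(-39\right) = - 39 R$)
$- \frac{95063}{-252993} + \frac{T{\left(v{\left(6,-6 \right)},t{\left(17 \right)} \right)}}{-175585} = - \frac{95063}{-252993} + \frac{\left(-39\right) 17}{-175585} = \left(-95063\right) \left(- \frac{1}{252993}\right) - - \frac{663}{175585} = \frac{95063}{252993} + \frac{663}{175585} = \frac{16859371214}{44421775905}$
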